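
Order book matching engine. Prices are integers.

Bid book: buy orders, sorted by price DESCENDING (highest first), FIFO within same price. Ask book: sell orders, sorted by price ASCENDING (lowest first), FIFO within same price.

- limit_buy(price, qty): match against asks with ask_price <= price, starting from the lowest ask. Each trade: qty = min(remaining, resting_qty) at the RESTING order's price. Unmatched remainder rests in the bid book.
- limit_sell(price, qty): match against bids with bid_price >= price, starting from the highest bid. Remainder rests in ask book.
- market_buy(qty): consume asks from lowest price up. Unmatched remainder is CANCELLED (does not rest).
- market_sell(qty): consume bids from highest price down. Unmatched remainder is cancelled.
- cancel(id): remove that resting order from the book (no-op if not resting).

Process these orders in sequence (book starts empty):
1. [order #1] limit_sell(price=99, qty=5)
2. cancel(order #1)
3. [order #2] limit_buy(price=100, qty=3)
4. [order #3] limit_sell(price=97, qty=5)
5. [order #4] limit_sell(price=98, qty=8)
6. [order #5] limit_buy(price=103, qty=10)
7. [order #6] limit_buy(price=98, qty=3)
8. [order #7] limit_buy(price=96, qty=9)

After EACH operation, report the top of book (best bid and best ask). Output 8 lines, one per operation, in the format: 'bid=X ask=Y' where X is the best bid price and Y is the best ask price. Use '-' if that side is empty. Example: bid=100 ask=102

Answer: bid=- ask=99
bid=- ask=-
bid=100 ask=-
bid=- ask=97
bid=- ask=97
bid=- ask=-
bid=98 ask=-
bid=98 ask=-

Derivation:
After op 1 [order #1] limit_sell(price=99, qty=5): fills=none; bids=[-] asks=[#1:5@99]
After op 2 cancel(order #1): fills=none; bids=[-] asks=[-]
After op 3 [order #2] limit_buy(price=100, qty=3): fills=none; bids=[#2:3@100] asks=[-]
After op 4 [order #3] limit_sell(price=97, qty=5): fills=#2x#3:3@100; bids=[-] asks=[#3:2@97]
After op 5 [order #4] limit_sell(price=98, qty=8): fills=none; bids=[-] asks=[#3:2@97 #4:8@98]
After op 6 [order #5] limit_buy(price=103, qty=10): fills=#5x#3:2@97 #5x#4:8@98; bids=[-] asks=[-]
After op 7 [order #6] limit_buy(price=98, qty=3): fills=none; bids=[#6:3@98] asks=[-]
After op 8 [order #7] limit_buy(price=96, qty=9): fills=none; bids=[#6:3@98 #7:9@96] asks=[-]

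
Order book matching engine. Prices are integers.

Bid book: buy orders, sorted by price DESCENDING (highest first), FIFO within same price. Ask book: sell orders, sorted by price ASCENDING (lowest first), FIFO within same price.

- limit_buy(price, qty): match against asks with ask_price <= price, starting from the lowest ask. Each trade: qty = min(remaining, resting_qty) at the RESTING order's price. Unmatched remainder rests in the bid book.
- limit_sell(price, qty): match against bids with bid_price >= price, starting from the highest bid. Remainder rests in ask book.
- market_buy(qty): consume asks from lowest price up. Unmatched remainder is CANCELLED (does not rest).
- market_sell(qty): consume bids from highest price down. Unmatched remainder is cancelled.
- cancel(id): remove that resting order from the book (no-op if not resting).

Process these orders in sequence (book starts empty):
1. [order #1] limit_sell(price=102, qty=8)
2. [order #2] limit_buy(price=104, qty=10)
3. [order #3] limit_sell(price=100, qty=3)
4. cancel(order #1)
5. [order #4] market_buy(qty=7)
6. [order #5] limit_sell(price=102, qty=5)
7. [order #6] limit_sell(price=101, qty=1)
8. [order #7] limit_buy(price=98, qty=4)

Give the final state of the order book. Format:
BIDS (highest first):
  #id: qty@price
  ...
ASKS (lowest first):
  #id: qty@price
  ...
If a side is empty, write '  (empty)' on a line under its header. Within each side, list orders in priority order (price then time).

Answer: BIDS (highest first):
  #7: 4@98
ASKS (lowest first):
  #6: 1@101
  #5: 5@102

Derivation:
After op 1 [order #1] limit_sell(price=102, qty=8): fills=none; bids=[-] asks=[#1:8@102]
After op 2 [order #2] limit_buy(price=104, qty=10): fills=#2x#1:8@102; bids=[#2:2@104] asks=[-]
After op 3 [order #3] limit_sell(price=100, qty=3): fills=#2x#3:2@104; bids=[-] asks=[#3:1@100]
After op 4 cancel(order #1): fills=none; bids=[-] asks=[#3:1@100]
After op 5 [order #4] market_buy(qty=7): fills=#4x#3:1@100; bids=[-] asks=[-]
After op 6 [order #5] limit_sell(price=102, qty=5): fills=none; bids=[-] asks=[#5:5@102]
After op 7 [order #6] limit_sell(price=101, qty=1): fills=none; bids=[-] asks=[#6:1@101 #5:5@102]
After op 8 [order #7] limit_buy(price=98, qty=4): fills=none; bids=[#7:4@98] asks=[#6:1@101 #5:5@102]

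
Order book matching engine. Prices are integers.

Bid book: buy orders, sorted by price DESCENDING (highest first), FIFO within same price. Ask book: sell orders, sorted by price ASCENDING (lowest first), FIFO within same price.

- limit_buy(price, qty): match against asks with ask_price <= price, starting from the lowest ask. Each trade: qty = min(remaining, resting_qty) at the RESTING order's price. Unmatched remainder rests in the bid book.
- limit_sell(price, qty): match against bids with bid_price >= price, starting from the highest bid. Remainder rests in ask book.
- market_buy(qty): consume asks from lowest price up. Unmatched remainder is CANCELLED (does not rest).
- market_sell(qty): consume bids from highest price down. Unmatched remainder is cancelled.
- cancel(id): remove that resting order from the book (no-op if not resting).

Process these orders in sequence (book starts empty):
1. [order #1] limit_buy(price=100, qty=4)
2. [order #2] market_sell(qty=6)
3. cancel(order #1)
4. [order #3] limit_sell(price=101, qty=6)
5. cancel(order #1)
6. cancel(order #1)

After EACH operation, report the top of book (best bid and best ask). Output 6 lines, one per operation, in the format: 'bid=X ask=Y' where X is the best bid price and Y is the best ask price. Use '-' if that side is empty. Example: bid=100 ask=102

After op 1 [order #1] limit_buy(price=100, qty=4): fills=none; bids=[#1:4@100] asks=[-]
After op 2 [order #2] market_sell(qty=6): fills=#1x#2:4@100; bids=[-] asks=[-]
After op 3 cancel(order #1): fills=none; bids=[-] asks=[-]
After op 4 [order #3] limit_sell(price=101, qty=6): fills=none; bids=[-] asks=[#3:6@101]
After op 5 cancel(order #1): fills=none; bids=[-] asks=[#3:6@101]
After op 6 cancel(order #1): fills=none; bids=[-] asks=[#3:6@101]

Answer: bid=100 ask=-
bid=- ask=-
bid=- ask=-
bid=- ask=101
bid=- ask=101
bid=- ask=101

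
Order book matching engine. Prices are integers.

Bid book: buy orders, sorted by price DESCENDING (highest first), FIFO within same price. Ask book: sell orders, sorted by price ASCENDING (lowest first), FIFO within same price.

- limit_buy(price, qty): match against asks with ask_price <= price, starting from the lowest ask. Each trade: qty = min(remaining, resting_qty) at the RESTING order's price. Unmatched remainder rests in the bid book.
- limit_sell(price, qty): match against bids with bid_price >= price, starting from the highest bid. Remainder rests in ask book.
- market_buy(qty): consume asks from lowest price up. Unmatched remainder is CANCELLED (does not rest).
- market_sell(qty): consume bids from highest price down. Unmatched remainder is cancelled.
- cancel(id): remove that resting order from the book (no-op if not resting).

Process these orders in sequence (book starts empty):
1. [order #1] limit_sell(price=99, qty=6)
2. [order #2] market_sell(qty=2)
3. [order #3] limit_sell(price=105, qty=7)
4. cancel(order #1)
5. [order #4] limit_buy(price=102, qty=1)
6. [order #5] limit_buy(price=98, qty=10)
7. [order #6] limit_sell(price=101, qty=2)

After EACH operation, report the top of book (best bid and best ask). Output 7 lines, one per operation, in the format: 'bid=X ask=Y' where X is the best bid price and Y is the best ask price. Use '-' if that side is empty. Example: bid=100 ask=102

Answer: bid=- ask=99
bid=- ask=99
bid=- ask=99
bid=- ask=105
bid=102 ask=105
bid=102 ask=105
bid=98 ask=101

Derivation:
After op 1 [order #1] limit_sell(price=99, qty=6): fills=none; bids=[-] asks=[#1:6@99]
After op 2 [order #2] market_sell(qty=2): fills=none; bids=[-] asks=[#1:6@99]
After op 3 [order #3] limit_sell(price=105, qty=7): fills=none; bids=[-] asks=[#1:6@99 #3:7@105]
After op 4 cancel(order #1): fills=none; bids=[-] asks=[#3:7@105]
After op 5 [order #4] limit_buy(price=102, qty=1): fills=none; bids=[#4:1@102] asks=[#3:7@105]
After op 6 [order #5] limit_buy(price=98, qty=10): fills=none; bids=[#4:1@102 #5:10@98] asks=[#3:7@105]
After op 7 [order #6] limit_sell(price=101, qty=2): fills=#4x#6:1@102; bids=[#5:10@98] asks=[#6:1@101 #3:7@105]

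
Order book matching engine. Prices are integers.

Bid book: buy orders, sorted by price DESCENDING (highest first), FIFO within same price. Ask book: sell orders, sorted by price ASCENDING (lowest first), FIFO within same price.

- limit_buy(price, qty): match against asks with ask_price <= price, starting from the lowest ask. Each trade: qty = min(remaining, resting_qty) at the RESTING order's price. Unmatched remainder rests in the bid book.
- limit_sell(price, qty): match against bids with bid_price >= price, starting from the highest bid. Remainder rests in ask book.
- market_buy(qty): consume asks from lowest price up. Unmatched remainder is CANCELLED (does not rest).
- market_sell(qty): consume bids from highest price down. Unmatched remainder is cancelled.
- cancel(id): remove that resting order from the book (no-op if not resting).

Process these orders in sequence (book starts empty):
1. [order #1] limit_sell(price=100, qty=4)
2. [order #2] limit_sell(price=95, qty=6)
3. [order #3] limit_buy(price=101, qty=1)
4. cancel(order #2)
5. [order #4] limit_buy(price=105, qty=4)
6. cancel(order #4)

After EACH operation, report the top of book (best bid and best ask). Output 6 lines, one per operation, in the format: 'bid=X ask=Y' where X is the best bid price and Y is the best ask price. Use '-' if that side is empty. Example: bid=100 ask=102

After op 1 [order #1] limit_sell(price=100, qty=4): fills=none; bids=[-] asks=[#1:4@100]
After op 2 [order #2] limit_sell(price=95, qty=6): fills=none; bids=[-] asks=[#2:6@95 #1:4@100]
After op 3 [order #3] limit_buy(price=101, qty=1): fills=#3x#2:1@95; bids=[-] asks=[#2:5@95 #1:4@100]
After op 4 cancel(order #2): fills=none; bids=[-] asks=[#1:4@100]
After op 5 [order #4] limit_buy(price=105, qty=4): fills=#4x#1:4@100; bids=[-] asks=[-]
After op 6 cancel(order #4): fills=none; bids=[-] asks=[-]

Answer: bid=- ask=100
bid=- ask=95
bid=- ask=95
bid=- ask=100
bid=- ask=-
bid=- ask=-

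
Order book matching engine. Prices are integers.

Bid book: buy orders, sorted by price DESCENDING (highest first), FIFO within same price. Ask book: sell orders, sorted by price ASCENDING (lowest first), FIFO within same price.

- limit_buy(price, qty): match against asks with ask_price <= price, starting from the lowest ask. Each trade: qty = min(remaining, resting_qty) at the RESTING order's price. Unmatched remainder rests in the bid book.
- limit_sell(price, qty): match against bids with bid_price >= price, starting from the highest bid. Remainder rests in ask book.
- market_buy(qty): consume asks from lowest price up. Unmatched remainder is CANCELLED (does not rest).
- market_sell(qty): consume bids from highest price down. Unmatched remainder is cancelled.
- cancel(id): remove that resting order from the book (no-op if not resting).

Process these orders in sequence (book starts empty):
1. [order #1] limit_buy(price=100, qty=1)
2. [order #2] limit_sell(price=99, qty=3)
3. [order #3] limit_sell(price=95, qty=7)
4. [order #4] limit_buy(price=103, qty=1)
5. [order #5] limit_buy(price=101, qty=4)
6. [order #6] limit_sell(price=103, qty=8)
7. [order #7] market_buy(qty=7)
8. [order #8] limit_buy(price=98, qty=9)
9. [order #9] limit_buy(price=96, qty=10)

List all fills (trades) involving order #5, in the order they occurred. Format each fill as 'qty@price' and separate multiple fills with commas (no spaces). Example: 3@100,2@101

Answer: 4@95

Derivation:
After op 1 [order #1] limit_buy(price=100, qty=1): fills=none; bids=[#1:1@100] asks=[-]
After op 2 [order #2] limit_sell(price=99, qty=3): fills=#1x#2:1@100; bids=[-] asks=[#2:2@99]
After op 3 [order #3] limit_sell(price=95, qty=7): fills=none; bids=[-] asks=[#3:7@95 #2:2@99]
After op 4 [order #4] limit_buy(price=103, qty=1): fills=#4x#3:1@95; bids=[-] asks=[#3:6@95 #2:2@99]
After op 5 [order #5] limit_buy(price=101, qty=4): fills=#5x#3:4@95; bids=[-] asks=[#3:2@95 #2:2@99]
After op 6 [order #6] limit_sell(price=103, qty=8): fills=none; bids=[-] asks=[#3:2@95 #2:2@99 #6:8@103]
After op 7 [order #7] market_buy(qty=7): fills=#7x#3:2@95 #7x#2:2@99 #7x#6:3@103; bids=[-] asks=[#6:5@103]
After op 8 [order #8] limit_buy(price=98, qty=9): fills=none; bids=[#8:9@98] asks=[#6:5@103]
After op 9 [order #9] limit_buy(price=96, qty=10): fills=none; bids=[#8:9@98 #9:10@96] asks=[#6:5@103]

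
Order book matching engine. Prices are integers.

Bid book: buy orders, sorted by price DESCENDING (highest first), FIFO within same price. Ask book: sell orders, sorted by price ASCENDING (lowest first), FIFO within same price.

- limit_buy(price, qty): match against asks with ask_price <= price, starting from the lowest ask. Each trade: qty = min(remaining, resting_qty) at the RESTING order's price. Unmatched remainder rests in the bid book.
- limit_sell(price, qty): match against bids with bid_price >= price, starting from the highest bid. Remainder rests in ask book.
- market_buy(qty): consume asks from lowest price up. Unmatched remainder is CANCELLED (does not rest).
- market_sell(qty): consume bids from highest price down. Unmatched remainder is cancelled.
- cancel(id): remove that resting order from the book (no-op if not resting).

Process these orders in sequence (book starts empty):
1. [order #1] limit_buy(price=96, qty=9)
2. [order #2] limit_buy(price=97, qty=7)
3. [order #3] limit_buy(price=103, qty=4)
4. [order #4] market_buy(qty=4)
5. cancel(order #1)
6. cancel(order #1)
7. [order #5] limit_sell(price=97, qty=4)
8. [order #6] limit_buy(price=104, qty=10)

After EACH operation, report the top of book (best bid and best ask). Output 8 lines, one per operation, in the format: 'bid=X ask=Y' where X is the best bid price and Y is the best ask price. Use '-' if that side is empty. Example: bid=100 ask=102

Answer: bid=96 ask=-
bid=97 ask=-
bid=103 ask=-
bid=103 ask=-
bid=103 ask=-
bid=103 ask=-
bid=97 ask=-
bid=104 ask=-

Derivation:
After op 1 [order #1] limit_buy(price=96, qty=9): fills=none; bids=[#1:9@96] asks=[-]
After op 2 [order #2] limit_buy(price=97, qty=7): fills=none; bids=[#2:7@97 #1:9@96] asks=[-]
After op 3 [order #3] limit_buy(price=103, qty=4): fills=none; bids=[#3:4@103 #2:7@97 #1:9@96] asks=[-]
After op 4 [order #4] market_buy(qty=4): fills=none; bids=[#3:4@103 #2:7@97 #1:9@96] asks=[-]
After op 5 cancel(order #1): fills=none; bids=[#3:4@103 #2:7@97] asks=[-]
After op 6 cancel(order #1): fills=none; bids=[#3:4@103 #2:7@97] asks=[-]
After op 7 [order #5] limit_sell(price=97, qty=4): fills=#3x#5:4@103; bids=[#2:7@97] asks=[-]
After op 8 [order #6] limit_buy(price=104, qty=10): fills=none; bids=[#6:10@104 #2:7@97] asks=[-]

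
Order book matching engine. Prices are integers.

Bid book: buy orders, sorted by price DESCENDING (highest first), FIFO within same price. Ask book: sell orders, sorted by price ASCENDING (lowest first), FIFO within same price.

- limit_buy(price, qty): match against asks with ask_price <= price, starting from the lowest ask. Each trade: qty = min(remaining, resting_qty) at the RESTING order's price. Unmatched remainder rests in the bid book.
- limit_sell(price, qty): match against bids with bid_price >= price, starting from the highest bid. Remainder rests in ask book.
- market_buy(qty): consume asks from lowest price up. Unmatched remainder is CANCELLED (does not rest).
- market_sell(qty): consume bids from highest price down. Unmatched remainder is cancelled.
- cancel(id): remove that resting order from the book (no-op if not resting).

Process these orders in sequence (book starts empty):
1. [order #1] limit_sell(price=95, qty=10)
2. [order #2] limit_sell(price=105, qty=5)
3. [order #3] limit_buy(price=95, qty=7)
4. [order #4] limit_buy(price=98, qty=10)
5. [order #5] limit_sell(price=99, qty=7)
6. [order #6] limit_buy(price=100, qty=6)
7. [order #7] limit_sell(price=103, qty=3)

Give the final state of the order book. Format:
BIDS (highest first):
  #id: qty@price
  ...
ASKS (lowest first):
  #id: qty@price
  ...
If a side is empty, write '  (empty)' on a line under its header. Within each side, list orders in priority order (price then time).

After op 1 [order #1] limit_sell(price=95, qty=10): fills=none; bids=[-] asks=[#1:10@95]
After op 2 [order #2] limit_sell(price=105, qty=5): fills=none; bids=[-] asks=[#1:10@95 #2:5@105]
After op 3 [order #3] limit_buy(price=95, qty=7): fills=#3x#1:7@95; bids=[-] asks=[#1:3@95 #2:5@105]
After op 4 [order #4] limit_buy(price=98, qty=10): fills=#4x#1:3@95; bids=[#4:7@98] asks=[#2:5@105]
After op 5 [order #5] limit_sell(price=99, qty=7): fills=none; bids=[#4:7@98] asks=[#5:7@99 #2:5@105]
After op 6 [order #6] limit_buy(price=100, qty=6): fills=#6x#5:6@99; bids=[#4:7@98] asks=[#5:1@99 #2:5@105]
After op 7 [order #7] limit_sell(price=103, qty=3): fills=none; bids=[#4:7@98] asks=[#5:1@99 #7:3@103 #2:5@105]

Answer: BIDS (highest first):
  #4: 7@98
ASKS (lowest first):
  #5: 1@99
  #7: 3@103
  #2: 5@105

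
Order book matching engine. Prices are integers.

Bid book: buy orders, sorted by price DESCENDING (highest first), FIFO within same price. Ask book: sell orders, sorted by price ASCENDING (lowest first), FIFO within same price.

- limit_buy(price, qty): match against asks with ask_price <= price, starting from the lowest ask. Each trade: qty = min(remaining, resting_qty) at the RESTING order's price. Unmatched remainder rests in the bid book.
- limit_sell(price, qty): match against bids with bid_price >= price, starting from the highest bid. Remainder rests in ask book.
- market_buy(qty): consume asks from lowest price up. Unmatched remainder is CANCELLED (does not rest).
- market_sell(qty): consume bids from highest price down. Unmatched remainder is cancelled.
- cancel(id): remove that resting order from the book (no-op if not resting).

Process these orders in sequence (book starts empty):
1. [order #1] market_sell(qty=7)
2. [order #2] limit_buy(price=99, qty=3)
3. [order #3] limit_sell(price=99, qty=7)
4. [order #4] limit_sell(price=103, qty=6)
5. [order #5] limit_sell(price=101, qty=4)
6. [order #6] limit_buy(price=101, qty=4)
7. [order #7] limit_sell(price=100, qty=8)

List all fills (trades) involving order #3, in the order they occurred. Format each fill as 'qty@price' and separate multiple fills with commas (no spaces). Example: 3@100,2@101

Answer: 3@99,4@99

Derivation:
After op 1 [order #1] market_sell(qty=7): fills=none; bids=[-] asks=[-]
After op 2 [order #2] limit_buy(price=99, qty=3): fills=none; bids=[#2:3@99] asks=[-]
After op 3 [order #3] limit_sell(price=99, qty=7): fills=#2x#3:3@99; bids=[-] asks=[#3:4@99]
After op 4 [order #4] limit_sell(price=103, qty=6): fills=none; bids=[-] asks=[#3:4@99 #4:6@103]
After op 5 [order #5] limit_sell(price=101, qty=4): fills=none; bids=[-] asks=[#3:4@99 #5:4@101 #4:6@103]
After op 6 [order #6] limit_buy(price=101, qty=4): fills=#6x#3:4@99; bids=[-] asks=[#5:4@101 #4:6@103]
After op 7 [order #7] limit_sell(price=100, qty=8): fills=none; bids=[-] asks=[#7:8@100 #5:4@101 #4:6@103]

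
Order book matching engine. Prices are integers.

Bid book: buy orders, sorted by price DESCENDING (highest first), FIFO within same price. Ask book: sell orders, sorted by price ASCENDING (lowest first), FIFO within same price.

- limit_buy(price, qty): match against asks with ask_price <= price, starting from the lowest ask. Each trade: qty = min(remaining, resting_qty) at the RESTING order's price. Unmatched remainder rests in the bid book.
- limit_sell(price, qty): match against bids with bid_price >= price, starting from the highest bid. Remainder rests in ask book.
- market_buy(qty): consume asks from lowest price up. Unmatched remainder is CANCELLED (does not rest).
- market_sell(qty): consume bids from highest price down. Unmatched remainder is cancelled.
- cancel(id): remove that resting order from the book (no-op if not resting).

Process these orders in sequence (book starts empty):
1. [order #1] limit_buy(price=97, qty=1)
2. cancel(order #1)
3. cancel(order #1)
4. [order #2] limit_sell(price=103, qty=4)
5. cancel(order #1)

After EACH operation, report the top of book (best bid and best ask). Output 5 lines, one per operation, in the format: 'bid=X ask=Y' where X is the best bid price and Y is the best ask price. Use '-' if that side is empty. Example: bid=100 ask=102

After op 1 [order #1] limit_buy(price=97, qty=1): fills=none; bids=[#1:1@97] asks=[-]
After op 2 cancel(order #1): fills=none; bids=[-] asks=[-]
After op 3 cancel(order #1): fills=none; bids=[-] asks=[-]
After op 4 [order #2] limit_sell(price=103, qty=4): fills=none; bids=[-] asks=[#2:4@103]
After op 5 cancel(order #1): fills=none; bids=[-] asks=[#2:4@103]

Answer: bid=97 ask=-
bid=- ask=-
bid=- ask=-
bid=- ask=103
bid=- ask=103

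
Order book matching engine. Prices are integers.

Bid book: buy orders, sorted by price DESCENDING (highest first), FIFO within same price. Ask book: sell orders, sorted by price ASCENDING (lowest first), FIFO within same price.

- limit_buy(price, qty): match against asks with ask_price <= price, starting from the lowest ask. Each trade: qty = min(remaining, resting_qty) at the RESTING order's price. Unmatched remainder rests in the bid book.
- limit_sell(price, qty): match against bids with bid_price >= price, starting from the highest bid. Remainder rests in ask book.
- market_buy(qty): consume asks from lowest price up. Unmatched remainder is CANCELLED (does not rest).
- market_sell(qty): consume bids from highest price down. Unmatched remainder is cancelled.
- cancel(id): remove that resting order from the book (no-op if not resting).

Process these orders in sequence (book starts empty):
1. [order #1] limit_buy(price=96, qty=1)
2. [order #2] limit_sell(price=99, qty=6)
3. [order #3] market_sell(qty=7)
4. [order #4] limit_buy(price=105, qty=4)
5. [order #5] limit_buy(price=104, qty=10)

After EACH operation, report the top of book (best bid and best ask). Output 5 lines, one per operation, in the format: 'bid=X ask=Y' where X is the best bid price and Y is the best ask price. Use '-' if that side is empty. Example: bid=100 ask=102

After op 1 [order #1] limit_buy(price=96, qty=1): fills=none; bids=[#1:1@96] asks=[-]
After op 2 [order #2] limit_sell(price=99, qty=6): fills=none; bids=[#1:1@96] asks=[#2:6@99]
After op 3 [order #3] market_sell(qty=7): fills=#1x#3:1@96; bids=[-] asks=[#2:6@99]
After op 4 [order #4] limit_buy(price=105, qty=4): fills=#4x#2:4@99; bids=[-] asks=[#2:2@99]
After op 5 [order #5] limit_buy(price=104, qty=10): fills=#5x#2:2@99; bids=[#5:8@104] asks=[-]

Answer: bid=96 ask=-
bid=96 ask=99
bid=- ask=99
bid=- ask=99
bid=104 ask=-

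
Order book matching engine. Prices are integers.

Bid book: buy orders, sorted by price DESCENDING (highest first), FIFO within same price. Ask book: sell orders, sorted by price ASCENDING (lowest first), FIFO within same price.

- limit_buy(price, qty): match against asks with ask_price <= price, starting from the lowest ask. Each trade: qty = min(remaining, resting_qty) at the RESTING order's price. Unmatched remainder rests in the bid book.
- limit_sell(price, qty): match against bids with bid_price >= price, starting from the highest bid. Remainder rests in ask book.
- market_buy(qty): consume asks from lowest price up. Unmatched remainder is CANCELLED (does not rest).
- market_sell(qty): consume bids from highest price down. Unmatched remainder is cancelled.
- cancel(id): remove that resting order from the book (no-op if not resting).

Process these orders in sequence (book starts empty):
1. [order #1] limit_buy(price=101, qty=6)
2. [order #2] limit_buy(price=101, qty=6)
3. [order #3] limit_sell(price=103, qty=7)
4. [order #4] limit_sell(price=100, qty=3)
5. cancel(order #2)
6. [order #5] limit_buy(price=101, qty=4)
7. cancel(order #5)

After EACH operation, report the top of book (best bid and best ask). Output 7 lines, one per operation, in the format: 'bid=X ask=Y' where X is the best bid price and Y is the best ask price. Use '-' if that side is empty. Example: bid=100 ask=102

After op 1 [order #1] limit_buy(price=101, qty=6): fills=none; bids=[#1:6@101] asks=[-]
After op 2 [order #2] limit_buy(price=101, qty=6): fills=none; bids=[#1:6@101 #2:6@101] asks=[-]
After op 3 [order #3] limit_sell(price=103, qty=7): fills=none; bids=[#1:6@101 #2:6@101] asks=[#3:7@103]
After op 4 [order #4] limit_sell(price=100, qty=3): fills=#1x#4:3@101; bids=[#1:3@101 #2:6@101] asks=[#3:7@103]
After op 5 cancel(order #2): fills=none; bids=[#1:3@101] asks=[#3:7@103]
After op 6 [order #5] limit_buy(price=101, qty=4): fills=none; bids=[#1:3@101 #5:4@101] asks=[#3:7@103]
After op 7 cancel(order #5): fills=none; bids=[#1:3@101] asks=[#3:7@103]

Answer: bid=101 ask=-
bid=101 ask=-
bid=101 ask=103
bid=101 ask=103
bid=101 ask=103
bid=101 ask=103
bid=101 ask=103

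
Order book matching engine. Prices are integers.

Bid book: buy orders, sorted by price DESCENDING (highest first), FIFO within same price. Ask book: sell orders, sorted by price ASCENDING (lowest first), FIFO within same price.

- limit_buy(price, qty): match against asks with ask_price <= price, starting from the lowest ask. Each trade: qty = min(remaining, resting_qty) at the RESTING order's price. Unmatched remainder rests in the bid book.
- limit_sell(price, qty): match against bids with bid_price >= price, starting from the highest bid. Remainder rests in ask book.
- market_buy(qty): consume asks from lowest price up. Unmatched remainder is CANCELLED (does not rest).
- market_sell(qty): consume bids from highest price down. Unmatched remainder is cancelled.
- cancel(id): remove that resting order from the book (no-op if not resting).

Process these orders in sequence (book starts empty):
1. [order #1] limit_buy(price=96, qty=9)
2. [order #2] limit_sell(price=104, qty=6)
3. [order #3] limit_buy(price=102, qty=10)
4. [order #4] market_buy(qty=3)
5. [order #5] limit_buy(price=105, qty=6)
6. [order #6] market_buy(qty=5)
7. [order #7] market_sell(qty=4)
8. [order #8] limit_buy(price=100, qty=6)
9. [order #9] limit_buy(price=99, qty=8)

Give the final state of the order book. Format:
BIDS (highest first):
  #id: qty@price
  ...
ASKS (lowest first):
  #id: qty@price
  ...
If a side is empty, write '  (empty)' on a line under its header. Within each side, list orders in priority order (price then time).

After op 1 [order #1] limit_buy(price=96, qty=9): fills=none; bids=[#1:9@96] asks=[-]
After op 2 [order #2] limit_sell(price=104, qty=6): fills=none; bids=[#1:9@96] asks=[#2:6@104]
After op 3 [order #3] limit_buy(price=102, qty=10): fills=none; bids=[#3:10@102 #1:9@96] asks=[#2:6@104]
After op 4 [order #4] market_buy(qty=3): fills=#4x#2:3@104; bids=[#3:10@102 #1:9@96] asks=[#2:3@104]
After op 5 [order #5] limit_buy(price=105, qty=6): fills=#5x#2:3@104; bids=[#5:3@105 #3:10@102 #1:9@96] asks=[-]
After op 6 [order #6] market_buy(qty=5): fills=none; bids=[#5:3@105 #3:10@102 #1:9@96] asks=[-]
After op 7 [order #7] market_sell(qty=4): fills=#5x#7:3@105 #3x#7:1@102; bids=[#3:9@102 #1:9@96] asks=[-]
After op 8 [order #8] limit_buy(price=100, qty=6): fills=none; bids=[#3:9@102 #8:6@100 #1:9@96] asks=[-]
After op 9 [order #9] limit_buy(price=99, qty=8): fills=none; bids=[#3:9@102 #8:6@100 #9:8@99 #1:9@96] asks=[-]

Answer: BIDS (highest first):
  #3: 9@102
  #8: 6@100
  #9: 8@99
  #1: 9@96
ASKS (lowest first):
  (empty)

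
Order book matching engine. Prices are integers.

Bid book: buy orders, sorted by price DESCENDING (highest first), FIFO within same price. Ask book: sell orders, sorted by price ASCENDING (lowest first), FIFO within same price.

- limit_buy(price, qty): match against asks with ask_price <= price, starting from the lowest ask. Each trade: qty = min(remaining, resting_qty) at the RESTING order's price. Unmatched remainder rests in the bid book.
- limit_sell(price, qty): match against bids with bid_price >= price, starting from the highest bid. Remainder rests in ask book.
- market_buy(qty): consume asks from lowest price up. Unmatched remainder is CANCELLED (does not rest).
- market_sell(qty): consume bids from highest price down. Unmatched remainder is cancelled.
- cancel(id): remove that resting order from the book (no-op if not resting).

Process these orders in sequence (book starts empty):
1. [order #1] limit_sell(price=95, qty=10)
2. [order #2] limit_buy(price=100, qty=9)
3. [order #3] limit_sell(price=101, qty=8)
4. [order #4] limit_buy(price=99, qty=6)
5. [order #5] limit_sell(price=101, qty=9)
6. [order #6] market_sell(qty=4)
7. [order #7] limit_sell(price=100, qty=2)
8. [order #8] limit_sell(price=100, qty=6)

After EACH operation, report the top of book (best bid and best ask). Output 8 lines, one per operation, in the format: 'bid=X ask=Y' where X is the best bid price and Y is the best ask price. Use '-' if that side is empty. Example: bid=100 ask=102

After op 1 [order #1] limit_sell(price=95, qty=10): fills=none; bids=[-] asks=[#1:10@95]
After op 2 [order #2] limit_buy(price=100, qty=9): fills=#2x#1:9@95; bids=[-] asks=[#1:1@95]
After op 3 [order #3] limit_sell(price=101, qty=8): fills=none; bids=[-] asks=[#1:1@95 #3:8@101]
After op 4 [order #4] limit_buy(price=99, qty=6): fills=#4x#1:1@95; bids=[#4:5@99] asks=[#3:8@101]
After op 5 [order #5] limit_sell(price=101, qty=9): fills=none; bids=[#4:5@99] asks=[#3:8@101 #5:9@101]
After op 6 [order #6] market_sell(qty=4): fills=#4x#6:4@99; bids=[#4:1@99] asks=[#3:8@101 #5:9@101]
After op 7 [order #7] limit_sell(price=100, qty=2): fills=none; bids=[#4:1@99] asks=[#7:2@100 #3:8@101 #5:9@101]
After op 8 [order #8] limit_sell(price=100, qty=6): fills=none; bids=[#4:1@99] asks=[#7:2@100 #8:6@100 #3:8@101 #5:9@101]

Answer: bid=- ask=95
bid=- ask=95
bid=- ask=95
bid=99 ask=101
bid=99 ask=101
bid=99 ask=101
bid=99 ask=100
bid=99 ask=100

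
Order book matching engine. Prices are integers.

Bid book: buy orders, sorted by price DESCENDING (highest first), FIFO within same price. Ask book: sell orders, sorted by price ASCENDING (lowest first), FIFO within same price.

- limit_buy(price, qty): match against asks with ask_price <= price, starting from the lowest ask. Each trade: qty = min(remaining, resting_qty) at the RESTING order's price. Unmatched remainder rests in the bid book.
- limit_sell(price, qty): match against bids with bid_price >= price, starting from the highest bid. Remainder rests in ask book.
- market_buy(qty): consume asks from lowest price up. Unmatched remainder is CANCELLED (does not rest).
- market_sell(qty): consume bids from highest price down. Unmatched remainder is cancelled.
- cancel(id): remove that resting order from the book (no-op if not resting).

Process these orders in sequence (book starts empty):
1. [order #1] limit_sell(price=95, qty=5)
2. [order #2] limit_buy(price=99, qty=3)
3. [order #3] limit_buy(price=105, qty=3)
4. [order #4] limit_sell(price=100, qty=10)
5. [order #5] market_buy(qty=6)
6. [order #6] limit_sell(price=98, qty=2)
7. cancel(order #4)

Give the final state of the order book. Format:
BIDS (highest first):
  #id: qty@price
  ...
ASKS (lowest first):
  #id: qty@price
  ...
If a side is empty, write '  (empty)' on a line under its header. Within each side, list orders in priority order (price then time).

Answer: BIDS (highest first):
  (empty)
ASKS (lowest first):
  #6: 2@98

Derivation:
After op 1 [order #1] limit_sell(price=95, qty=5): fills=none; bids=[-] asks=[#1:5@95]
After op 2 [order #2] limit_buy(price=99, qty=3): fills=#2x#1:3@95; bids=[-] asks=[#1:2@95]
After op 3 [order #3] limit_buy(price=105, qty=3): fills=#3x#1:2@95; bids=[#3:1@105] asks=[-]
After op 4 [order #4] limit_sell(price=100, qty=10): fills=#3x#4:1@105; bids=[-] asks=[#4:9@100]
After op 5 [order #5] market_buy(qty=6): fills=#5x#4:6@100; bids=[-] asks=[#4:3@100]
After op 6 [order #6] limit_sell(price=98, qty=2): fills=none; bids=[-] asks=[#6:2@98 #4:3@100]
After op 7 cancel(order #4): fills=none; bids=[-] asks=[#6:2@98]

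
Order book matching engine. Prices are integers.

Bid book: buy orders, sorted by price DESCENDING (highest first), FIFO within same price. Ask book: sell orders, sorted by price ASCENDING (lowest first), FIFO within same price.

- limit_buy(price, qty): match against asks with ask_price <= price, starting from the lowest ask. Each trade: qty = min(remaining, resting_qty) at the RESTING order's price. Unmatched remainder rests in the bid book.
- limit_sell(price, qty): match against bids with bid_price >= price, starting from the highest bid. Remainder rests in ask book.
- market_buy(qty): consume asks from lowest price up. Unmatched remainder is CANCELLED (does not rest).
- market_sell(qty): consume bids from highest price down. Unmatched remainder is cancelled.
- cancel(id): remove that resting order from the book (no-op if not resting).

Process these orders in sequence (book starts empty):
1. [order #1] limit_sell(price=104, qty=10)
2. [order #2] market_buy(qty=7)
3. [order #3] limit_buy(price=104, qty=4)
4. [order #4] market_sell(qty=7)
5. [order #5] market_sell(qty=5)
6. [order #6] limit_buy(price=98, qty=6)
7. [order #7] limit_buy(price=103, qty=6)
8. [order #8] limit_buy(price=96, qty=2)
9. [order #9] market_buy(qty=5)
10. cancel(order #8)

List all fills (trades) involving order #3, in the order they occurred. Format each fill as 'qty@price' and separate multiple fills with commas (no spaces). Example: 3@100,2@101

Answer: 3@104,1@104

Derivation:
After op 1 [order #1] limit_sell(price=104, qty=10): fills=none; bids=[-] asks=[#1:10@104]
After op 2 [order #2] market_buy(qty=7): fills=#2x#1:7@104; bids=[-] asks=[#1:3@104]
After op 3 [order #3] limit_buy(price=104, qty=4): fills=#3x#1:3@104; bids=[#3:1@104] asks=[-]
After op 4 [order #4] market_sell(qty=7): fills=#3x#4:1@104; bids=[-] asks=[-]
After op 5 [order #5] market_sell(qty=5): fills=none; bids=[-] asks=[-]
After op 6 [order #6] limit_buy(price=98, qty=6): fills=none; bids=[#6:6@98] asks=[-]
After op 7 [order #7] limit_buy(price=103, qty=6): fills=none; bids=[#7:6@103 #6:6@98] asks=[-]
After op 8 [order #8] limit_buy(price=96, qty=2): fills=none; bids=[#7:6@103 #6:6@98 #8:2@96] asks=[-]
After op 9 [order #9] market_buy(qty=5): fills=none; bids=[#7:6@103 #6:6@98 #8:2@96] asks=[-]
After op 10 cancel(order #8): fills=none; bids=[#7:6@103 #6:6@98] asks=[-]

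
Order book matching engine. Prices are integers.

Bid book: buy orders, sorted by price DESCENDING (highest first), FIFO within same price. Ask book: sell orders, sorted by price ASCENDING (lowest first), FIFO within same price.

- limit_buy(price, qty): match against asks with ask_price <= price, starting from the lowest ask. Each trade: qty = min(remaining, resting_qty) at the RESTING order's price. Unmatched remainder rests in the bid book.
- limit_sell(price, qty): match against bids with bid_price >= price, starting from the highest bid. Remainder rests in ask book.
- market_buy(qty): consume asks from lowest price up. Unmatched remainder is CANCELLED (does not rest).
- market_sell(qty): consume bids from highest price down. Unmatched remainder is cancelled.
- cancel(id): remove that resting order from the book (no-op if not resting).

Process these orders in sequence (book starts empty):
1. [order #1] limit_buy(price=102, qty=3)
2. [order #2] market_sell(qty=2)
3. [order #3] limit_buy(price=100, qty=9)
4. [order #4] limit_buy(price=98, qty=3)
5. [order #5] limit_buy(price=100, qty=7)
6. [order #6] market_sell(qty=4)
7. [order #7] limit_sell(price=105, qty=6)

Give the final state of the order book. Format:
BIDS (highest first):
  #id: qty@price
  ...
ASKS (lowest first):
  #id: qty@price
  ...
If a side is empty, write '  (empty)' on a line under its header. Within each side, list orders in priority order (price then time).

Answer: BIDS (highest first):
  #3: 6@100
  #5: 7@100
  #4: 3@98
ASKS (lowest first):
  #7: 6@105

Derivation:
After op 1 [order #1] limit_buy(price=102, qty=3): fills=none; bids=[#1:3@102] asks=[-]
After op 2 [order #2] market_sell(qty=2): fills=#1x#2:2@102; bids=[#1:1@102] asks=[-]
After op 3 [order #3] limit_buy(price=100, qty=9): fills=none; bids=[#1:1@102 #3:9@100] asks=[-]
After op 4 [order #4] limit_buy(price=98, qty=3): fills=none; bids=[#1:1@102 #3:9@100 #4:3@98] asks=[-]
After op 5 [order #5] limit_buy(price=100, qty=7): fills=none; bids=[#1:1@102 #3:9@100 #5:7@100 #4:3@98] asks=[-]
After op 6 [order #6] market_sell(qty=4): fills=#1x#6:1@102 #3x#6:3@100; bids=[#3:6@100 #5:7@100 #4:3@98] asks=[-]
After op 7 [order #7] limit_sell(price=105, qty=6): fills=none; bids=[#3:6@100 #5:7@100 #4:3@98] asks=[#7:6@105]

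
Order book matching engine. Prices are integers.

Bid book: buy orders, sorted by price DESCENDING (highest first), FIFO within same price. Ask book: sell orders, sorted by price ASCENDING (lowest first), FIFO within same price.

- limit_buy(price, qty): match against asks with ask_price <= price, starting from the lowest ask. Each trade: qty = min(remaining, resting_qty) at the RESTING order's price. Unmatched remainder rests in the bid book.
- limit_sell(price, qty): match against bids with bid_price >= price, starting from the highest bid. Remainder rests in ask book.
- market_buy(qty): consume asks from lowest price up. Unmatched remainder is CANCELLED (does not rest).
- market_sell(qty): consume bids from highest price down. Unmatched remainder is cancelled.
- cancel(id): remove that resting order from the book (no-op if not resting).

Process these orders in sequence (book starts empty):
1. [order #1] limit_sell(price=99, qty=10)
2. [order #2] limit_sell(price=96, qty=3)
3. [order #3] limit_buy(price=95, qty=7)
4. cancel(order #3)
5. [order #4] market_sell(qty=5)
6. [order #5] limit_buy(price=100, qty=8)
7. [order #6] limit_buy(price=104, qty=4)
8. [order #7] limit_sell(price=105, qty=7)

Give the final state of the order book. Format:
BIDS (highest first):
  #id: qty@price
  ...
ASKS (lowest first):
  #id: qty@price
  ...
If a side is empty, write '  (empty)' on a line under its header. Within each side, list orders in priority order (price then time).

After op 1 [order #1] limit_sell(price=99, qty=10): fills=none; bids=[-] asks=[#1:10@99]
After op 2 [order #2] limit_sell(price=96, qty=3): fills=none; bids=[-] asks=[#2:3@96 #1:10@99]
After op 3 [order #3] limit_buy(price=95, qty=7): fills=none; bids=[#3:7@95] asks=[#2:3@96 #1:10@99]
After op 4 cancel(order #3): fills=none; bids=[-] asks=[#2:3@96 #1:10@99]
After op 5 [order #4] market_sell(qty=5): fills=none; bids=[-] asks=[#2:3@96 #1:10@99]
After op 6 [order #5] limit_buy(price=100, qty=8): fills=#5x#2:3@96 #5x#1:5@99; bids=[-] asks=[#1:5@99]
After op 7 [order #6] limit_buy(price=104, qty=4): fills=#6x#1:4@99; bids=[-] asks=[#1:1@99]
After op 8 [order #7] limit_sell(price=105, qty=7): fills=none; bids=[-] asks=[#1:1@99 #7:7@105]

Answer: BIDS (highest first):
  (empty)
ASKS (lowest first):
  #1: 1@99
  #7: 7@105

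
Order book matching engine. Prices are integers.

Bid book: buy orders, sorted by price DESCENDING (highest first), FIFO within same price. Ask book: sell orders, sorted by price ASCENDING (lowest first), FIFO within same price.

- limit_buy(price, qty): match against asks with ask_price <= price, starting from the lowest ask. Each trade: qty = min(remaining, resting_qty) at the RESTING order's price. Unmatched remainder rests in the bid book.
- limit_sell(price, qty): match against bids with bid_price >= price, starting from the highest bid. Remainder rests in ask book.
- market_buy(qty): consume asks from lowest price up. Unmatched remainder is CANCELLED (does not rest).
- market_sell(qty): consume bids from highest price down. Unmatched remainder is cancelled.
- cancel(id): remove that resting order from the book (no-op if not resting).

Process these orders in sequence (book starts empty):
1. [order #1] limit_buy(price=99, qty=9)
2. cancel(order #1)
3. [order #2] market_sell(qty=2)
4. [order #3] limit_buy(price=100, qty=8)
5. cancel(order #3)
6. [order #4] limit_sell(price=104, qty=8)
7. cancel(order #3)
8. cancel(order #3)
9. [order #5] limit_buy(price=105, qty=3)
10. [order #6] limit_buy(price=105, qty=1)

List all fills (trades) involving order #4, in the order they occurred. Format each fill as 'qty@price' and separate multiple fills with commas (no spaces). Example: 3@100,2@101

Answer: 3@104,1@104

Derivation:
After op 1 [order #1] limit_buy(price=99, qty=9): fills=none; bids=[#1:9@99] asks=[-]
After op 2 cancel(order #1): fills=none; bids=[-] asks=[-]
After op 3 [order #2] market_sell(qty=2): fills=none; bids=[-] asks=[-]
After op 4 [order #3] limit_buy(price=100, qty=8): fills=none; bids=[#3:8@100] asks=[-]
After op 5 cancel(order #3): fills=none; bids=[-] asks=[-]
After op 6 [order #4] limit_sell(price=104, qty=8): fills=none; bids=[-] asks=[#4:8@104]
After op 7 cancel(order #3): fills=none; bids=[-] asks=[#4:8@104]
After op 8 cancel(order #3): fills=none; bids=[-] asks=[#4:8@104]
After op 9 [order #5] limit_buy(price=105, qty=3): fills=#5x#4:3@104; bids=[-] asks=[#4:5@104]
After op 10 [order #6] limit_buy(price=105, qty=1): fills=#6x#4:1@104; bids=[-] asks=[#4:4@104]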